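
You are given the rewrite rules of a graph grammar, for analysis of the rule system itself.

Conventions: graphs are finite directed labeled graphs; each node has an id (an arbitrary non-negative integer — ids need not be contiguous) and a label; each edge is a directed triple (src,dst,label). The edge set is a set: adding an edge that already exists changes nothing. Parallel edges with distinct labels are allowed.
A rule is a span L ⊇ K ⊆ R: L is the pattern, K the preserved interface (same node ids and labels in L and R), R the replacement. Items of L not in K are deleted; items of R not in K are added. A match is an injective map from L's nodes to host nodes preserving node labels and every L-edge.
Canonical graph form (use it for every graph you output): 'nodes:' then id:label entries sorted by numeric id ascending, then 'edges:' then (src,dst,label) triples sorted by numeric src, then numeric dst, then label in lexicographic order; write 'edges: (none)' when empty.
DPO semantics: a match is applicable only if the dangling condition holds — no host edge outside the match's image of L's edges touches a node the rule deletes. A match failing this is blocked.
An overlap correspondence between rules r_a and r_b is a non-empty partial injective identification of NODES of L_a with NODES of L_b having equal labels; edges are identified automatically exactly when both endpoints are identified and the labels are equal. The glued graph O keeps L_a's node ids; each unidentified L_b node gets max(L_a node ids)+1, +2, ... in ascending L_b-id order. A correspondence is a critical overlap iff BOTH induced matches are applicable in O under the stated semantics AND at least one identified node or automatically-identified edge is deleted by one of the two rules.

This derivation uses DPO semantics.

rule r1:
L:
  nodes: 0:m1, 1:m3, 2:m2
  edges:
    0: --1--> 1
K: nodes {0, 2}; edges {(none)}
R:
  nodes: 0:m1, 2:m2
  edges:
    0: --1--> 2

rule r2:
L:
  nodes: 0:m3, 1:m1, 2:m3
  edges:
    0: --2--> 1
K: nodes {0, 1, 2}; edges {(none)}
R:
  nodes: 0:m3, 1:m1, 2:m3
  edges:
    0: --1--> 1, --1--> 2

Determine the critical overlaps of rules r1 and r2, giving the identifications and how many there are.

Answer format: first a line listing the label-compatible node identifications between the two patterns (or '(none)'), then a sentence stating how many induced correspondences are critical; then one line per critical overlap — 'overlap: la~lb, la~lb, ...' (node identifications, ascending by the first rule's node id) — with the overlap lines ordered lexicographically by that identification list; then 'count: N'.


label-compatible node identifications between L(r1) and L(r2): 0~1, 1~0, 1~2
2 of the induced correspondences are critical overlaps of r1 and r2.
overlap: 0~1, 1~2
overlap: 1~2
count: 2


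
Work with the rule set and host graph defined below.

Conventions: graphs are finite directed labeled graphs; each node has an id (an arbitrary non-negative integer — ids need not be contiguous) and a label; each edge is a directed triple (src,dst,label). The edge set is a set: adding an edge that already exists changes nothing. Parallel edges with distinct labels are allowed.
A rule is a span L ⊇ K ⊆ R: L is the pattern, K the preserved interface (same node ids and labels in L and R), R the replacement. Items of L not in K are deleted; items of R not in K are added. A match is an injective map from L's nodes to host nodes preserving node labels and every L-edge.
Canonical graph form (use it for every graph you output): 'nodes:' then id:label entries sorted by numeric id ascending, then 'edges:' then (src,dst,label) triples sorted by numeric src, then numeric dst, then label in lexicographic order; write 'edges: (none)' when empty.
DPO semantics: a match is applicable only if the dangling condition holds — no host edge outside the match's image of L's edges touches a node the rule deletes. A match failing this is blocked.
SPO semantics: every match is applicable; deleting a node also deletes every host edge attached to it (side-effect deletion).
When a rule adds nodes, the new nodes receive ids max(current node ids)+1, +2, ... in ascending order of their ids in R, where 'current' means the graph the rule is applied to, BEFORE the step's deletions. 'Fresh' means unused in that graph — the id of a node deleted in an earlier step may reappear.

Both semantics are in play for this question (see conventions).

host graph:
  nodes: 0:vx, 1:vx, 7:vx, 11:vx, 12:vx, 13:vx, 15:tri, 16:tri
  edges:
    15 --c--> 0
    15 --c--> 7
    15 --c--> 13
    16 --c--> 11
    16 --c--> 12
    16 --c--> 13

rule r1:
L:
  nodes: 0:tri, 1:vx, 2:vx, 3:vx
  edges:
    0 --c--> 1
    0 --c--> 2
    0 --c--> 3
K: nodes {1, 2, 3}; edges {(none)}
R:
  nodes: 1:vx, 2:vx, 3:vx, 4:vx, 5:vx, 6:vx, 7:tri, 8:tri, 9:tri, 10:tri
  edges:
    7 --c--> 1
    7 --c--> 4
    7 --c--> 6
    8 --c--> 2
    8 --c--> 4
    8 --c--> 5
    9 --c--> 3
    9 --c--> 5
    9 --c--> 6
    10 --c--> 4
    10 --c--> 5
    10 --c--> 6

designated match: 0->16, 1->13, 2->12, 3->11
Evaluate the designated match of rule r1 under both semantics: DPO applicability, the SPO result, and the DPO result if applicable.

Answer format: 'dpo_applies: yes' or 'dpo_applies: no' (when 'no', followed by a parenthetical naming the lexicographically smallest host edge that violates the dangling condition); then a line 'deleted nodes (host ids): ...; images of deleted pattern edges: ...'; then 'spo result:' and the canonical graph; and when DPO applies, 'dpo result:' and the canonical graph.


dpo_applies: yes
deleted nodes (host ids): 16; images of deleted pattern edges: (16,11,c); (16,12,c); (16,13,c)
spo result:
nodes: 0:vx, 1:vx, 7:vx, 11:vx, 12:vx, 13:vx, 15:tri, 17:vx, 18:vx, 19:vx, 20:tri, 21:tri, 22:tri, 23:tri
edges: (15,0,c); (15,7,c); (15,13,c); (20,13,c); (20,17,c); (20,19,c); (21,12,c); (21,17,c); (21,18,c); (22,11,c); (22,18,c); (22,19,c); (23,17,c); (23,18,c); (23,19,c)
dpo result:
nodes: 0:vx, 1:vx, 7:vx, 11:vx, 12:vx, 13:vx, 15:tri, 17:vx, 18:vx, 19:vx, 20:tri, 21:tri, 22:tri, 23:tri
edges: (15,0,c); (15,7,c); (15,13,c); (20,13,c); (20,17,c); (20,19,c); (21,12,c); (21,17,c); (21,18,c); (22,11,c); (22,18,c); (22,19,c); (23,17,c); (23,18,c); (23,19,c)


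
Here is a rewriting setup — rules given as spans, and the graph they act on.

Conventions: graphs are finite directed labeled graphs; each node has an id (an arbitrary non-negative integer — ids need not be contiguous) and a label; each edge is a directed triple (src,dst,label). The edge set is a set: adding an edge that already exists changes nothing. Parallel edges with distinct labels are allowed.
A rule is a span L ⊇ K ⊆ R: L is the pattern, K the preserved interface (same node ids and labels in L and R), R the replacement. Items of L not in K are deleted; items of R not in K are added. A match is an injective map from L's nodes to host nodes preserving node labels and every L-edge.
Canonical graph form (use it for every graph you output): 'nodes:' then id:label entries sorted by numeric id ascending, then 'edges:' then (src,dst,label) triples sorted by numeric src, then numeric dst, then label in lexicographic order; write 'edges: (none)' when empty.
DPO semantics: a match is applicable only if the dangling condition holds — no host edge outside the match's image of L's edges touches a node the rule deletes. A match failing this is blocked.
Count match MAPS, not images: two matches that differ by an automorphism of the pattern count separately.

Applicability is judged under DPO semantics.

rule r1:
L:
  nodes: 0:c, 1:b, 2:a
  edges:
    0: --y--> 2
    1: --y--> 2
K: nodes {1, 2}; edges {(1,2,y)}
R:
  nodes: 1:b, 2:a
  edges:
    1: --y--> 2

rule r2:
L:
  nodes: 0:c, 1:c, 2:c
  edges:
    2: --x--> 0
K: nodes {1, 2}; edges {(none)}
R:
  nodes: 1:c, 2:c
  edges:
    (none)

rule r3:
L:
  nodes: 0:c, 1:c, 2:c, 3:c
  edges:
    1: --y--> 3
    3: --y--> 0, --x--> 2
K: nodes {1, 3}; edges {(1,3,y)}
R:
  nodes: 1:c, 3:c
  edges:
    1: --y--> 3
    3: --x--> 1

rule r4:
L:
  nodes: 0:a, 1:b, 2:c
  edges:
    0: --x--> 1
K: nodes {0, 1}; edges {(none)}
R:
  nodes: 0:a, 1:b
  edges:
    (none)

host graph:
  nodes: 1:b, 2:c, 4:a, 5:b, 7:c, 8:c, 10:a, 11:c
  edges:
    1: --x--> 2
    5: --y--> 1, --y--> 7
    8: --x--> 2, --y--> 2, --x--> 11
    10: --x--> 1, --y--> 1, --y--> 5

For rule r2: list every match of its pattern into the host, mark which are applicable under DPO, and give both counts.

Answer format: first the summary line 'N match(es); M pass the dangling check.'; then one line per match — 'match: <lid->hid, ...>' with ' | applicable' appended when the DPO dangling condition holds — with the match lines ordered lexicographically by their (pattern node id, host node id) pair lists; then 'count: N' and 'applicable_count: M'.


4 match(es); 2 pass the dangling check.
match: 0->2, 1->7, 2->8
match: 0->2, 1->11, 2->8
match: 0->11, 1->2, 2->8 | applicable
match: 0->11, 1->7, 2->8 | applicable
count: 4
applicable_count: 2


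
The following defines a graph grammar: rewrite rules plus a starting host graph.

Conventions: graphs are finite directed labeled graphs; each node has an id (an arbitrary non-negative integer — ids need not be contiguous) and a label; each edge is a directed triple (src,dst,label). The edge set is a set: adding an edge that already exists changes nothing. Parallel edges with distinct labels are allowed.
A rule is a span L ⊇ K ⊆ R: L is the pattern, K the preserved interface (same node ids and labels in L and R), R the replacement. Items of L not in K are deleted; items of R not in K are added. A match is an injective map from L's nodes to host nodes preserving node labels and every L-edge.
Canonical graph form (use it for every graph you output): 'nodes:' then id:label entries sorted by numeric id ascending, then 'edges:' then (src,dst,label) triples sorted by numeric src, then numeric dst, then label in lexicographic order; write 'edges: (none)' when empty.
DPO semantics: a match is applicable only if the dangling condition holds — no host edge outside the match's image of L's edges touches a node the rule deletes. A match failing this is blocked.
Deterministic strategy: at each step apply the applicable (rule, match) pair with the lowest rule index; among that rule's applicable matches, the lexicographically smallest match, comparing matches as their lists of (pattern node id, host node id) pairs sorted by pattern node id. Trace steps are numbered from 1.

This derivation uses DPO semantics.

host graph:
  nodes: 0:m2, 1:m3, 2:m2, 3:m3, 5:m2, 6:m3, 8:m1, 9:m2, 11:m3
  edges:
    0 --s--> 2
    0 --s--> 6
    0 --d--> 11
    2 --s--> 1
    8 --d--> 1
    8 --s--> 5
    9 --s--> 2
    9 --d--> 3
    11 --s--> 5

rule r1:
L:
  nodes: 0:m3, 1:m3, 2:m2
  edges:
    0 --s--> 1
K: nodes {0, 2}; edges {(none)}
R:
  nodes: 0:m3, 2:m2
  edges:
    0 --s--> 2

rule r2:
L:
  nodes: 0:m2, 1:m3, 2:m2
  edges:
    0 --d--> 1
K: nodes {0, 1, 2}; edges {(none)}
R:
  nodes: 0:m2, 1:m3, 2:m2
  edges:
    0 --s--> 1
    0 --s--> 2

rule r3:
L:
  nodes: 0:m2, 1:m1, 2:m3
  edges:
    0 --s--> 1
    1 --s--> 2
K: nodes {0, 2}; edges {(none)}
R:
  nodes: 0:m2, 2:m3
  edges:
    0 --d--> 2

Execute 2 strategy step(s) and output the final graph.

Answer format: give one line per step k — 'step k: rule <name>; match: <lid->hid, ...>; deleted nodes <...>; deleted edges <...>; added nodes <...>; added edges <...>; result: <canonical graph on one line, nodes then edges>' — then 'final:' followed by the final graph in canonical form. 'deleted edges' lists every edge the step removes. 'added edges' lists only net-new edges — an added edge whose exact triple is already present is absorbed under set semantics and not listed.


step 1: rule r2; match: 0->0, 1->11, 2->2; deleted nodes (none); deleted edges (0,11,d); added nodes (none); added edges (0,11,s); result: nodes: 0:m2, 1:m3, 2:m2, 3:m3, 5:m2, 6:m3, 8:m1, 9:m2, 11:m3 edges: (0,2,s); (0,6,s); (0,11,s); (2,1,s); (8,1,d); (8,5,s); (9,2,s); (9,3,d); (11,5,s)
step 2: rule r2; match: 0->9, 1->3, 2->0; deleted nodes (none); deleted edges (9,3,d); added nodes (none); added edges (9,0,s); (9,3,s); result: nodes: 0:m2, 1:m3, 2:m2, 3:m3, 5:m2, 6:m3, 8:m1, 9:m2, 11:m3 edges: (0,2,s); (0,6,s); (0,11,s); (2,1,s); (8,1,d); (8,5,s); (9,0,s); (9,2,s); (9,3,s); (11,5,s)
final:
nodes: 0:m2, 1:m3, 2:m2, 3:m3, 5:m2, 6:m3, 8:m1, 9:m2, 11:m3
edges: (0,2,s); (0,6,s); (0,11,s); (2,1,s); (8,1,d); (8,5,s); (9,0,s); (9,2,s); (9,3,s); (11,5,s)


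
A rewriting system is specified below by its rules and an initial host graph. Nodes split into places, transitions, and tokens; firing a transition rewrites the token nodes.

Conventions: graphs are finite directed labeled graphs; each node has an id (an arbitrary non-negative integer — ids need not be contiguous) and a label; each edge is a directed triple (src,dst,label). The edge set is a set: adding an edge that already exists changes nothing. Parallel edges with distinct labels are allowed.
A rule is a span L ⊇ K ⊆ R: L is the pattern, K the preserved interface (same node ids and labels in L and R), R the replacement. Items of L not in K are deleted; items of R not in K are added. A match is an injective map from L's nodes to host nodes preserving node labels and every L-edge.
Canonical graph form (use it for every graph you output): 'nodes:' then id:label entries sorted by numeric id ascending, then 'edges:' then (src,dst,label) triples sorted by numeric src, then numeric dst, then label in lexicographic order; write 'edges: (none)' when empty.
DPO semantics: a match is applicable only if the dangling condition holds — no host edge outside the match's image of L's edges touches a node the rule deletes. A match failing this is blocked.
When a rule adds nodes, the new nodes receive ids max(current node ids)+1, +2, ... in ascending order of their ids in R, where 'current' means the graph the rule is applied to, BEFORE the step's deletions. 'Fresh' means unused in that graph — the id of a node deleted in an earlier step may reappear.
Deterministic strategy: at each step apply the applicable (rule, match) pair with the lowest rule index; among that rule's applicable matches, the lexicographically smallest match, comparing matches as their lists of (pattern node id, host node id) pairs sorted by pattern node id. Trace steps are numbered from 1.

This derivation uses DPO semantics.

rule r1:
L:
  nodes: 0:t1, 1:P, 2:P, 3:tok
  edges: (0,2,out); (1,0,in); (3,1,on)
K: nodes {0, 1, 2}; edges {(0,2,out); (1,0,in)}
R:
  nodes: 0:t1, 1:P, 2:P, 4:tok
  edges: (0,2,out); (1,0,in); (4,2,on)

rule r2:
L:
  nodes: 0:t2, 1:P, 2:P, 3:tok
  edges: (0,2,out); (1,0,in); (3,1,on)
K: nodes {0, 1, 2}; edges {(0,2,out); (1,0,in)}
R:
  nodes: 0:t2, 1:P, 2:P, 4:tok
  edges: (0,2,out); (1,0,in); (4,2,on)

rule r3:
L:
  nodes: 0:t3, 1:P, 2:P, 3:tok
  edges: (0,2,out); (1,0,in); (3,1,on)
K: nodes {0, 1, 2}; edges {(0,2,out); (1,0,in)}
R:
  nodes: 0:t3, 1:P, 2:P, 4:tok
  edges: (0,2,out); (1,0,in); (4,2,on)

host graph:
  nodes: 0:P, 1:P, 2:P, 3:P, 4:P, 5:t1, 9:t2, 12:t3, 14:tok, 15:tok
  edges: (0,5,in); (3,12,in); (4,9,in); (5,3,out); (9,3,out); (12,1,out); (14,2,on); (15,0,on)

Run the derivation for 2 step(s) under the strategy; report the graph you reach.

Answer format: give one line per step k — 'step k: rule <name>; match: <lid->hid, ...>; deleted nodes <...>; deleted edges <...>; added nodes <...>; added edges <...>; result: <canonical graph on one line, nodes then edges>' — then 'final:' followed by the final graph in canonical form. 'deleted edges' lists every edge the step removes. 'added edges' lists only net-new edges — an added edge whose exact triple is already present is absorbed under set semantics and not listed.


step 1: rule r1; match: 0->5, 1->0, 2->3, 3->15; deleted nodes 15; deleted edges (15,0,on); added nodes 16; added edges (16,3,on); result: nodes: 0:P, 1:P, 2:P, 3:P, 4:P, 5:t1, 9:t2, 12:t3, 14:tok, 16:tok edges: (0,5,in); (3,12,in); (4,9,in); (5,3,out); (9,3,out); (12,1,out); (14,2,on); (16,3,on)
step 2: rule r3; match: 0->12, 1->3, 2->1, 3->16; deleted nodes 16; deleted edges (16,3,on); added nodes 17; added edges (17,1,on); result: nodes: 0:P, 1:P, 2:P, 3:P, 4:P, 5:t1, 9:t2, 12:t3, 14:tok, 17:tok edges: (0,5,in); (3,12,in); (4,9,in); (5,3,out); (9,3,out); (12,1,out); (14,2,on); (17,1,on)
final:
nodes: 0:P, 1:P, 2:P, 3:P, 4:P, 5:t1, 9:t2, 12:t3, 14:tok, 17:tok
edges: (0,5,in); (3,12,in); (4,9,in); (5,3,out); (9,3,out); (12,1,out); (14,2,on); (17,1,on)


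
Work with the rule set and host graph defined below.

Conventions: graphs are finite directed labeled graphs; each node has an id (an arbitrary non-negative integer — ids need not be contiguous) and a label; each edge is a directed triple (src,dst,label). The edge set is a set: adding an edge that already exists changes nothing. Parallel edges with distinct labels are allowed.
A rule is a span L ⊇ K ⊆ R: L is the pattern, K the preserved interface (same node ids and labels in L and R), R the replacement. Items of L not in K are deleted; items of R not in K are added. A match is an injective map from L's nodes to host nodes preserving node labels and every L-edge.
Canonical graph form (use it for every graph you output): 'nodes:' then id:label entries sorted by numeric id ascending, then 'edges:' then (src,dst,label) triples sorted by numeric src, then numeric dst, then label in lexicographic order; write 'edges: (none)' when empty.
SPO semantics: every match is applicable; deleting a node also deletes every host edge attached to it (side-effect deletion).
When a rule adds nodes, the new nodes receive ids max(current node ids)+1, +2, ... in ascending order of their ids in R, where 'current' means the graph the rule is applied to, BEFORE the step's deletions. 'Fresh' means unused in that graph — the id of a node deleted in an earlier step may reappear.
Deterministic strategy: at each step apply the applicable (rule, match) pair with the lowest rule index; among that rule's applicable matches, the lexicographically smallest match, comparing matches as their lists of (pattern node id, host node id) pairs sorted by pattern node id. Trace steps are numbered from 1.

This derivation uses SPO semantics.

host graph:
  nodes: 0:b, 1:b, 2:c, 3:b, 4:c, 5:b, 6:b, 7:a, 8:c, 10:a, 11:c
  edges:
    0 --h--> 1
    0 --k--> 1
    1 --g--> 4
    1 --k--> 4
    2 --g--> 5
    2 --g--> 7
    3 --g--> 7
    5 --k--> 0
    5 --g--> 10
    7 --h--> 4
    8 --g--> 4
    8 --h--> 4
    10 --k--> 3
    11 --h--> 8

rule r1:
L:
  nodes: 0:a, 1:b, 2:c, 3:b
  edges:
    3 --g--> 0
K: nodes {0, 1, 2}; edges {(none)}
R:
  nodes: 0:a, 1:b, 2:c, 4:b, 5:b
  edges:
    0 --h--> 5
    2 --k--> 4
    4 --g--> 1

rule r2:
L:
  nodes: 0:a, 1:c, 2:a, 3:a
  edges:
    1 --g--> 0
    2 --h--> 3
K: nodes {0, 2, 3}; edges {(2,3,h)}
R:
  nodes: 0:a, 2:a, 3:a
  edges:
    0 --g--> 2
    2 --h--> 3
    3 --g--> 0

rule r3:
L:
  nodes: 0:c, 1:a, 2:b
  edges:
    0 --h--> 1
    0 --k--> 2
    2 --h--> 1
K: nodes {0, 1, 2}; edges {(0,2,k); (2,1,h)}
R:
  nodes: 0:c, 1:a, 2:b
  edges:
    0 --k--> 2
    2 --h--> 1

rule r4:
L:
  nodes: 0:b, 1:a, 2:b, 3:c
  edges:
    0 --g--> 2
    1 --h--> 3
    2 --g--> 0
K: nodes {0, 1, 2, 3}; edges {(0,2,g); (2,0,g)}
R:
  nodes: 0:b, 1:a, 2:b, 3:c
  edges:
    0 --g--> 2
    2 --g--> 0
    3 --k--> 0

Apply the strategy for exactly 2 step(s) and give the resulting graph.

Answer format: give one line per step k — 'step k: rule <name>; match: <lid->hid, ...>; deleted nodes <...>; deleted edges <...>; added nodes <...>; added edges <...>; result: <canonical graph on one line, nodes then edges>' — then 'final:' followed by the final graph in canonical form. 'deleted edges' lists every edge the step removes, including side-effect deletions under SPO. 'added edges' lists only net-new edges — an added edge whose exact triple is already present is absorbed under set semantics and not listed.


step 1: rule r1; match: 0->7, 1->0, 2->2, 3->3; deleted nodes 3; deleted edges (3,7,g); (10,3,k); added nodes 12, 13; added edges (2,12,k); (7,13,h); (12,0,g); result: nodes: 0:b, 1:b, 2:c, 4:c, 5:b, 6:b, 7:a, 8:c, 10:a, 11:c, 12:b, 13:b edges: (0,1,h); (0,1,k); (1,4,g); (1,4,k); (2,5,g); (2,7,g); (2,12,k); (5,0,k); (5,10,g); (7,4,h); (7,13,h); (8,4,g); (8,4,h); (11,8,h); (12,0,g)
step 2: rule r1; match: 0->10, 1->0, 2->2, 3->5; deleted nodes 5; deleted edges (2,5,g); (5,0,k); (5,10,g); added nodes 14, 15; added edges (2,14,k); (10,15,h); (14,0,g); result: nodes: 0:b, 1:b, 2:c, 4:c, 6:b, 7:a, 8:c, 10:a, 11:c, 12:b, 13:b, 14:b, 15:b edges: (0,1,h); (0,1,k); (1,4,g); (1,4,k); (2,7,g); (2,12,k); (2,14,k); (7,4,h); (7,13,h); (8,4,g); (8,4,h); (10,15,h); (11,8,h); (12,0,g); (14,0,g)
final:
nodes: 0:b, 1:b, 2:c, 4:c, 6:b, 7:a, 8:c, 10:a, 11:c, 12:b, 13:b, 14:b, 15:b
edges: (0,1,h); (0,1,k); (1,4,g); (1,4,k); (2,7,g); (2,12,k); (2,14,k); (7,4,h); (7,13,h); (8,4,g); (8,4,h); (10,15,h); (11,8,h); (12,0,g); (14,0,g)


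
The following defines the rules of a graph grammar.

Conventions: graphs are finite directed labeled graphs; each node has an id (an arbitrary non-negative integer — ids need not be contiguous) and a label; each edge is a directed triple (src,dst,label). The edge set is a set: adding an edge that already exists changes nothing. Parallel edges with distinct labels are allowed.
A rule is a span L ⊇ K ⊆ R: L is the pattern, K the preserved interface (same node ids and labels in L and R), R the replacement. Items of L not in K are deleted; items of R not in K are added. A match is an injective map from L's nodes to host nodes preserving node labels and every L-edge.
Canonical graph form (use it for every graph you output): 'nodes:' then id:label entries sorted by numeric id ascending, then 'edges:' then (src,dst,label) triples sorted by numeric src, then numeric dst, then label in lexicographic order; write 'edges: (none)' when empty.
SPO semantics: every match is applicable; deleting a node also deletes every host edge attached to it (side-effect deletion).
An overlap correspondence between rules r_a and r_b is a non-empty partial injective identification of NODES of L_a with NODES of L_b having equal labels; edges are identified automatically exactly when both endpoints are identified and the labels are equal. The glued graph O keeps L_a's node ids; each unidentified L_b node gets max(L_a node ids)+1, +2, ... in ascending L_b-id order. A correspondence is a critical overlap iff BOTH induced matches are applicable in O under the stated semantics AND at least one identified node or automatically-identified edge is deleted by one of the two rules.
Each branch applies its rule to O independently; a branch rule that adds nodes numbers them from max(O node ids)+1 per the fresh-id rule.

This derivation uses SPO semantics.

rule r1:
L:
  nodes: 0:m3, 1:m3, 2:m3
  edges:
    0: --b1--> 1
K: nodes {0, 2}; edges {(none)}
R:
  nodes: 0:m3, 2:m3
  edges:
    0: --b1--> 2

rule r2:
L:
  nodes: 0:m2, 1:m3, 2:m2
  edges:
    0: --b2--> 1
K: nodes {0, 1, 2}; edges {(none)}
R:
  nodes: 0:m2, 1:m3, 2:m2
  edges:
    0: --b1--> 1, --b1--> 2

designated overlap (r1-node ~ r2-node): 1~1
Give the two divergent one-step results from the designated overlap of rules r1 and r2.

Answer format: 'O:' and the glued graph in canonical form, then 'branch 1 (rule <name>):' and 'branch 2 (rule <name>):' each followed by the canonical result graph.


O:
nodes: 0:m3, 1:m3, 2:m3, 3:m2, 4:m2
edges: (0,1,b1); (3,1,b2)
branch 1 (rule r1):
nodes: 0:m3, 2:m3, 3:m2, 4:m2
edges: (0,2,b1)
branch 2 (rule r2):
nodes: 0:m3, 1:m3, 2:m3, 3:m2, 4:m2
edges: (0,1,b1); (3,1,b1); (3,4,b1)


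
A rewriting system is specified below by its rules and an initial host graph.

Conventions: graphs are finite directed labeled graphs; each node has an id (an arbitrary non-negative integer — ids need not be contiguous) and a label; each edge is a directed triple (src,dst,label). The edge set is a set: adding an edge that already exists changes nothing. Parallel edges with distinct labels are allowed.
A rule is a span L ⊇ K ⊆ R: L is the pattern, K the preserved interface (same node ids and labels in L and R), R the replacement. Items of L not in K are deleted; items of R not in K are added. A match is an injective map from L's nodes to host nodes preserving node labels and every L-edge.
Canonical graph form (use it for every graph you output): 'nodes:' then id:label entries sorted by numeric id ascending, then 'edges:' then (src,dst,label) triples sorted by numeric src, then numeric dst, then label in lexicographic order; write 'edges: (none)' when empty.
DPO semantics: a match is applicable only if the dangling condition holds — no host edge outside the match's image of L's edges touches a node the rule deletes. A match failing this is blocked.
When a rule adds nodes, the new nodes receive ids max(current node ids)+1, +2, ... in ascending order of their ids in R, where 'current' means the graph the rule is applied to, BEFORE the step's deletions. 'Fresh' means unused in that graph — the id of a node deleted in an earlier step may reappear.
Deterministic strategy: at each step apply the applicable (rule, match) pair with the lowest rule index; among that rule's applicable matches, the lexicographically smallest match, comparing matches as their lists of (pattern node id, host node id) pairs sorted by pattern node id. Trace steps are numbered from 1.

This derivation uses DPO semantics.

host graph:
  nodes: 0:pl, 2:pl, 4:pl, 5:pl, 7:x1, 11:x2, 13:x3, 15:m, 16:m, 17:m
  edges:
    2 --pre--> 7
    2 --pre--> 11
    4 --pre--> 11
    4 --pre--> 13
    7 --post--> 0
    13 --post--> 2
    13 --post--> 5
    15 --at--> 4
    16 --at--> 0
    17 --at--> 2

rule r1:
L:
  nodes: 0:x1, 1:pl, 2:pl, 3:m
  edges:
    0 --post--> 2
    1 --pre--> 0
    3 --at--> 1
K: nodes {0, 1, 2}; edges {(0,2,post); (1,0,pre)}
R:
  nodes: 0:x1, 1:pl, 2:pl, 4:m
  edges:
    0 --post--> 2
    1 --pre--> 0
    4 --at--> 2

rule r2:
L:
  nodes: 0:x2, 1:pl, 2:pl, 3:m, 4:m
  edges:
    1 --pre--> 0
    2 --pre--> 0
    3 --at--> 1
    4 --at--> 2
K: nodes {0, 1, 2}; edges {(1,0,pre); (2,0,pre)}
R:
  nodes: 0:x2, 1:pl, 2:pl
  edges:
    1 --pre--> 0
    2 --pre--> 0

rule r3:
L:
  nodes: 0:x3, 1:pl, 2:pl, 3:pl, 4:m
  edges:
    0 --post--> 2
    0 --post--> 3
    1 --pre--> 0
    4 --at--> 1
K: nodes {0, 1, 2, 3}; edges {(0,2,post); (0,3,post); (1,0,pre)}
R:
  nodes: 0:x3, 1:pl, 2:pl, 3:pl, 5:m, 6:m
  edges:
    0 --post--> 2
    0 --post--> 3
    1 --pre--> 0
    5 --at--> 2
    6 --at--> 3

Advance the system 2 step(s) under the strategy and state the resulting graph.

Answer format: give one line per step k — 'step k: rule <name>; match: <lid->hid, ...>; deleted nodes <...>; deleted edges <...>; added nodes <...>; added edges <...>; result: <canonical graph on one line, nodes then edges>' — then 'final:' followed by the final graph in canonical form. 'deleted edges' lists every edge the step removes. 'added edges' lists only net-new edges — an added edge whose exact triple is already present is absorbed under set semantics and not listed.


step 1: rule r1; match: 0->7, 1->2, 2->0, 3->17; deleted nodes 17; deleted edges (17,2,at); added nodes 18; added edges (18,0,at); result: nodes: 0:pl, 2:pl, 4:pl, 5:pl, 7:x1, 11:x2, 13:x3, 15:m, 16:m, 18:m edges: (2,7,pre); (2,11,pre); (4,11,pre); (4,13,pre); (7,0,post); (13,2,post); (13,5,post); (15,4,at); (16,0,at); (18,0,at)
step 2: rule r3; match: 0->13, 1->4, 2->2, 3->5, 4->15; deleted nodes 15; deleted edges (15,4,at); added nodes 19, 20; added edges (19,2,at); (20,5,at); result: nodes: 0:pl, 2:pl, 4:pl, 5:pl, 7:x1, 11:x2, 13:x3, 16:m, 18:m, 19:m, 20:m edges: (2,7,pre); (2,11,pre); (4,11,pre); (4,13,pre); (7,0,post); (13,2,post); (13,5,post); (16,0,at); (18,0,at); (19,2,at); (20,5,at)
final:
nodes: 0:pl, 2:pl, 4:pl, 5:pl, 7:x1, 11:x2, 13:x3, 16:m, 18:m, 19:m, 20:m
edges: (2,7,pre); (2,11,pre); (4,11,pre); (4,13,pre); (7,0,post); (13,2,post); (13,5,post); (16,0,at); (18,0,at); (19,2,at); (20,5,at)


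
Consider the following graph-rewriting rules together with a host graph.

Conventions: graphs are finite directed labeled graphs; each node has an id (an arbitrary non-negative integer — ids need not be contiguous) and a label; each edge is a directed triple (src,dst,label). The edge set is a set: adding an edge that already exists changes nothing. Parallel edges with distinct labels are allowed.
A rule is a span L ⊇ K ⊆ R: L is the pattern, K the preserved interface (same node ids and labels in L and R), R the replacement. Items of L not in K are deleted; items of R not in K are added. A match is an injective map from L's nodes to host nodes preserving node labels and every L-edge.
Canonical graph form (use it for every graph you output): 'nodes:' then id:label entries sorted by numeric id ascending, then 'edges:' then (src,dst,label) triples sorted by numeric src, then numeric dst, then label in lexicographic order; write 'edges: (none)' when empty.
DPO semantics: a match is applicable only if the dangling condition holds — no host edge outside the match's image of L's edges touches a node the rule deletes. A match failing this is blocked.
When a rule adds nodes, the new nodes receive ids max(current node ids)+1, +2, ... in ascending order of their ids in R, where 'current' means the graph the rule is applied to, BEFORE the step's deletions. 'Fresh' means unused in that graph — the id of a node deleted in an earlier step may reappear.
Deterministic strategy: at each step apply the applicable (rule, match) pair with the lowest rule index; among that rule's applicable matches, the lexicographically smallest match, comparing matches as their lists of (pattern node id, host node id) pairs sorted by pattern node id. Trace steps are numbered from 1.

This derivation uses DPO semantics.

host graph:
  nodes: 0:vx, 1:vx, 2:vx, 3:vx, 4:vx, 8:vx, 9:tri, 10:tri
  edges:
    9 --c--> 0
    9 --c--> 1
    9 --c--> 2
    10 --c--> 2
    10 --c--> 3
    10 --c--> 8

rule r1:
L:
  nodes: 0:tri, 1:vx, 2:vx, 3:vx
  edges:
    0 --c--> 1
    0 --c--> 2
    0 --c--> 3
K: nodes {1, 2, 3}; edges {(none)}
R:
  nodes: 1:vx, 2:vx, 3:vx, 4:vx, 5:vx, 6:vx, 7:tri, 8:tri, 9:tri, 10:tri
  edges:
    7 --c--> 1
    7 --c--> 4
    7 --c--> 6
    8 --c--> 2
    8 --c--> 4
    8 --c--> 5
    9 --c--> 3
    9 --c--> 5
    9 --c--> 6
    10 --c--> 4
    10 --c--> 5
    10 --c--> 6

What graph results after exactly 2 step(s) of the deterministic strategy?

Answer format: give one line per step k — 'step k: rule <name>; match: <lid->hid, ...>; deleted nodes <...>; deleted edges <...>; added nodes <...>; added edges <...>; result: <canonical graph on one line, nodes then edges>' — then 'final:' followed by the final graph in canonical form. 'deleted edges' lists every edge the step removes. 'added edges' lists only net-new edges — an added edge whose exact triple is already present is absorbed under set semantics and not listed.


step 1: rule r1; match: 0->9, 1->0, 2->1, 3->2; deleted nodes 9; deleted edges (9,0,c); (9,1,c); (9,2,c); added nodes 11, 12, 13, 14, 15, 16, 17; added edges (14,0,c); (14,11,c); (14,13,c); (15,1,c); (15,11,c); (15,12,c); (16,2,c); (16,12,c); (16,13,c); (17,11,c); (17,12,c); (17,13,c); result: nodes: 0:vx, 1:vx, 2:vx, 3:vx, 4:vx, 8:vx, 10:tri, 11:vx, 12:vx, 13:vx, 14:tri, 15:tri, 16:tri, 17:tri edges: (10,2,c); (10,3,c); (10,8,c); (14,0,c); (14,11,c); (14,13,c); (15,1,c); (15,11,c); (15,12,c); (16,2,c); (16,12,c); (16,13,c); (17,11,c); (17,12,c); (17,13,c)
step 2: rule r1; match: 0->10, 1->2, 2->3, 3->8; deleted nodes 10; deleted edges (10,2,c); (10,3,c); (10,8,c); added nodes 18, 19, 20, 21, 22, 23, 24; added edges (21,2,c); (21,18,c); (21,20,c); (22,3,c); (22,18,c); (22,19,c); (23,8,c); (23,19,c); (23,20,c); (24,18,c); (24,19,c); (24,20,c); result: nodes: 0:vx, 1:vx, 2:vx, 3:vx, 4:vx, 8:vx, 11:vx, 12:vx, 13:vx, 14:tri, 15:tri, 16:tri, 17:tri, 18:vx, 19:vx, 20:vx, 21:tri, 22:tri, 23:tri, 24:tri edges: (14,0,c); (14,11,c); (14,13,c); (15,1,c); (15,11,c); (15,12,c); (16,2,c); (16,12,c); (16,13,c); (17,11,c); (17,12,c); (17,13,c); (21,2,c); (21,18,c); (21,20,c); (22,3,c); (22,18,c); (22,19,c); (23,8,c); (23,19,c); (23,20,c); (24,18,c); (24,19,c); (24,20,c)
final:
nodes: 0:vx, 1:vx, 2:vx, 3:vx, 4:vx, 8:vx, 11:vx, 12:vx, 13:vx, 14:tri, 15:tri, 16:tri, 17:tri, 18:vx, 19:vx, 20:vx, 21:tri, 22:tri, 23:tri, 24:tri
edges: (14,0,c); (14,11,c); (14,13,c); (15,1,c); (15,11,c); (15,12,c); (16,2,c); (16,12,c); (16,13,c); (17,11,c); (17,12,c); (17,13,c); (21,2,c); (21,18,c); (21,20,c); (22,3,c); (22,18,c); (22,19,c); (23,8,c); (23,19,c); (23,20,c); (24,18,c); (24,19,c); (24,20,c)


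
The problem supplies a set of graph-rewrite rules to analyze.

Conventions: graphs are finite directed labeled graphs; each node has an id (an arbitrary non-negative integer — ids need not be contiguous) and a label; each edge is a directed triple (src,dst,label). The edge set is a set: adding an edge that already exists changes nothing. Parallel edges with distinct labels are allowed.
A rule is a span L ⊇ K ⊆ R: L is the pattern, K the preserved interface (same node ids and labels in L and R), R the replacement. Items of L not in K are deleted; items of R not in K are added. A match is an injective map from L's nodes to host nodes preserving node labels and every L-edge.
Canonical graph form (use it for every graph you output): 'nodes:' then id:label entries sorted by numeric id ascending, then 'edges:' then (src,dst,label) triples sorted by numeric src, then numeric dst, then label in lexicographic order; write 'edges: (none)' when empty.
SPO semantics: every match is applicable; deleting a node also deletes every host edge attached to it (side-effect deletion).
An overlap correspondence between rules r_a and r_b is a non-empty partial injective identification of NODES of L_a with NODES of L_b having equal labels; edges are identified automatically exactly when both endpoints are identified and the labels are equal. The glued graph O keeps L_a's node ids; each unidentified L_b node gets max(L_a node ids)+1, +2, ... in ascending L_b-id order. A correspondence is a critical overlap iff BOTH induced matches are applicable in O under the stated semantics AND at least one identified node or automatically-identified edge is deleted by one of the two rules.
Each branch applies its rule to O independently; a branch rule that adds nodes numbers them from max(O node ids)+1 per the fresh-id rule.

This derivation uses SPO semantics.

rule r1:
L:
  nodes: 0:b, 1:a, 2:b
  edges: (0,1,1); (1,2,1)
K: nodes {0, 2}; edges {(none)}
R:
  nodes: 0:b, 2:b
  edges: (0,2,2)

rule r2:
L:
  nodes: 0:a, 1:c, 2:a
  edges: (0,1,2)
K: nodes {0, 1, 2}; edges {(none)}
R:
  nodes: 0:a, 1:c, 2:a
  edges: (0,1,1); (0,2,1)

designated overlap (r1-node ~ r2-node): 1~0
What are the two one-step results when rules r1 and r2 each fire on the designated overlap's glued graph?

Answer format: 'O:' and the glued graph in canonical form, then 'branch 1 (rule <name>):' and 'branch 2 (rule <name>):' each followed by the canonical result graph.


O:
nodes: 0:b, 1:a, 2:b, 3:c, 4:a
edges: (0,1,1); (1,2,1); (1,3,2)
branch 1 (rule r1):
nodes: 0:b, 2:b, 3:c, 4:a
edges: (0,2,2)
branch 2 (rule r2):
nodes: 0:b, 1:a, 2:b, 3:c, 4:a
edges: (0,1,1); (1,2,1); (1,3,1); (1,4,1)


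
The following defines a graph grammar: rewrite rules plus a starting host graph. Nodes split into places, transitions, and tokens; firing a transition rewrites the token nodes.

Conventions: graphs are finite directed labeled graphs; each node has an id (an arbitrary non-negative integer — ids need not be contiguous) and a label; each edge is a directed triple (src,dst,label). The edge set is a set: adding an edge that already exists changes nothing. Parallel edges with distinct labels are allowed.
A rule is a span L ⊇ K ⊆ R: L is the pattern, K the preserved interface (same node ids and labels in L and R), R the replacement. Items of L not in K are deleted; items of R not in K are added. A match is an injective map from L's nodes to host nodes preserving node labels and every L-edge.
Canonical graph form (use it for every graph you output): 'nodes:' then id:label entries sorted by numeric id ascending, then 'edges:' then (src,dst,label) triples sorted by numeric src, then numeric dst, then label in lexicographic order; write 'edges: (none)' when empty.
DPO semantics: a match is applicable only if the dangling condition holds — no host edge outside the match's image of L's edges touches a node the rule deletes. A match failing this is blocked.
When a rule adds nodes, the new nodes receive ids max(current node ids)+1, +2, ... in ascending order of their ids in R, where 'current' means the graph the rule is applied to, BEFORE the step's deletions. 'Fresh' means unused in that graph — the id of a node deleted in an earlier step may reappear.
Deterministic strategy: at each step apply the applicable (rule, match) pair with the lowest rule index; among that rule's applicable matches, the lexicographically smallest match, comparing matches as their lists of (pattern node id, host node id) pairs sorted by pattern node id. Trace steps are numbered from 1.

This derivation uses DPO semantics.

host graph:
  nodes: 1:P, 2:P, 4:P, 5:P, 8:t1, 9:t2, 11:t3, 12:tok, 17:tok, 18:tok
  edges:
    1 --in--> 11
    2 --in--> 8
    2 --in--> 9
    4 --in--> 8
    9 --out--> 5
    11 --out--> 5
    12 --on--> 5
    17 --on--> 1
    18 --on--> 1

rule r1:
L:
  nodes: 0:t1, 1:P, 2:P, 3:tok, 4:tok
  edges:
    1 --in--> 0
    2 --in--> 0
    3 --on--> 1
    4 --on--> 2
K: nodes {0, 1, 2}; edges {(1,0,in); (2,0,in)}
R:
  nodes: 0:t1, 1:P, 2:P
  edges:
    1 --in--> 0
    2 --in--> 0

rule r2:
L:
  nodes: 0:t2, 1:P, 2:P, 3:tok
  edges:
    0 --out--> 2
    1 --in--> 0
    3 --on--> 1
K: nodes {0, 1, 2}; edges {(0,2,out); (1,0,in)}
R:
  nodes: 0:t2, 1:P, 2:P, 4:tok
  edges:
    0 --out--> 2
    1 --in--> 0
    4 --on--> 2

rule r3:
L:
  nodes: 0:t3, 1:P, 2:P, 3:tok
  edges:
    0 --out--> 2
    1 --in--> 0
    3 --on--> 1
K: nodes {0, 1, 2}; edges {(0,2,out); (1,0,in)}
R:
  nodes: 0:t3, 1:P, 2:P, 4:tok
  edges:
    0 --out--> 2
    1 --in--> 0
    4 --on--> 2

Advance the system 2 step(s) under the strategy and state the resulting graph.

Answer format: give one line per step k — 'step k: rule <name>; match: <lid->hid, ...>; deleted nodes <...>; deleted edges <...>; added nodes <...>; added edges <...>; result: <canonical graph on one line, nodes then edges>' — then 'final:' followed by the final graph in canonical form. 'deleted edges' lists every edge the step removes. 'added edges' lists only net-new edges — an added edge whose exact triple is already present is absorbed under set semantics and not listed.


step 1: rule r3; match: 0->11, 1->1, 2->5, 3->17; deleted nodes 17; deleted edges (17,1,on); added nodes 19; added edges (19,5,on); result: nodes: 1:P, 2:P, 4:P, 5:P, 8:t1, 9:t2, 11:t3, 12:tok, 18:tok, 19:tok edges: (1,11,in); (2,8,in); (2,9,in); (4,8,in); (9,5,out); (11,5,out); (12,5,on); (18,1,on); (19,5,on)
step 2: rule r3; match: 0->11, 1->1, 2->5, 3->18; deleted nodes 18; deleted edges (18,1,on); added nodes 20; added edges (20,5,on); result: nodes: 1:P, 2:P, 4:P, 5:P, 8:t1, 9:t2, 11:t3, 12:tok, 19:tok, 20:tok edges: (1,11,in); (2,8,in); (2,9,in); (4,8,in); (9,5,out); (11,5,out); (12,5,on); (19,5,on); (20,5,on)
final:
nodes: 1:P, 2:P, 4:P, 5:P, 8:t1, 9:t2, 11:t3, 12:tok, 19:tok, 20:tok
edges: (1,11,in); (2,8,in); (2,9,in); (4,8,in); (9,5,out); (11,5,out); (12,5,on); (19,5,on); (20,5,on)


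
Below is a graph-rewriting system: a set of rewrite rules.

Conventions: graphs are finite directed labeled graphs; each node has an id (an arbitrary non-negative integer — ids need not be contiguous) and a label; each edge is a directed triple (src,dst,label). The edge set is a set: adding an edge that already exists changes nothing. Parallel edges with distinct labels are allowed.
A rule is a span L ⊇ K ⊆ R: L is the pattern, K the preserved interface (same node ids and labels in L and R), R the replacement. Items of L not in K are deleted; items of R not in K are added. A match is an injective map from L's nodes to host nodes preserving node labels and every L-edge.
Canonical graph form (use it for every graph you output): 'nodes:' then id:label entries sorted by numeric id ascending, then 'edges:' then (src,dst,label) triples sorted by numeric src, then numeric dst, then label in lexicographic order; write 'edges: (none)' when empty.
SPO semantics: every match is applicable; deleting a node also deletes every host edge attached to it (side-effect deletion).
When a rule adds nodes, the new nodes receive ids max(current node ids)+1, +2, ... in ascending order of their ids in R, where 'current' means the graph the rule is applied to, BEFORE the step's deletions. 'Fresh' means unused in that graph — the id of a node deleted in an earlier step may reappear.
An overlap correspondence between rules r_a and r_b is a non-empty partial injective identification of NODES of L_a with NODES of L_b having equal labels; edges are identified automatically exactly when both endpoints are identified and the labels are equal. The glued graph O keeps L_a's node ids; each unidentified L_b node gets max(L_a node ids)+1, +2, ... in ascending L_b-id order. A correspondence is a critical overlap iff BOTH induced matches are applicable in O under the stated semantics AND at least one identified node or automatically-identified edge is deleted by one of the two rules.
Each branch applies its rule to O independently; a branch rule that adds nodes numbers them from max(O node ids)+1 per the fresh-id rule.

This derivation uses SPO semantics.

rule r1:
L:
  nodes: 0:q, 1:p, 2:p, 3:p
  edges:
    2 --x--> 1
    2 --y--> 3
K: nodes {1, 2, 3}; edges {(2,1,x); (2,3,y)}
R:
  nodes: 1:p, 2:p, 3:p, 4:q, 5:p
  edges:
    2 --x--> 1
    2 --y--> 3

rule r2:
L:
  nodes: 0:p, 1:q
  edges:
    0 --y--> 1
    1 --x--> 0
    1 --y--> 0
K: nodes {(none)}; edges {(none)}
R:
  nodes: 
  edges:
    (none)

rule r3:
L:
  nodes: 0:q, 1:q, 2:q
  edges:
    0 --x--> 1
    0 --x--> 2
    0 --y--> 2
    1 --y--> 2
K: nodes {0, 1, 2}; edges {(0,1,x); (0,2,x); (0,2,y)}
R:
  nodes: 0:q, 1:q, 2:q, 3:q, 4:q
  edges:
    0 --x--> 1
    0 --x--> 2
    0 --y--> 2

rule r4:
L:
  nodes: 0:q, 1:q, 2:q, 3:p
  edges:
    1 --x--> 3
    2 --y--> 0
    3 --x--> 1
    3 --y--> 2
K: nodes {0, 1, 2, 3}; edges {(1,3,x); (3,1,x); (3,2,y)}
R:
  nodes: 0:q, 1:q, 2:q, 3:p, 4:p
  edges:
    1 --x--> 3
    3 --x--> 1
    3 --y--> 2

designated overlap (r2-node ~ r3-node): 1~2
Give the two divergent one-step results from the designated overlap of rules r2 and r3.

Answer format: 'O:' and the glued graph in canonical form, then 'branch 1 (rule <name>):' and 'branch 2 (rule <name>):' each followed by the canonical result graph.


O:
nodes: 0:p, 1:q, 2:q, 3:q
edges: (0,1,y); (1,0,x); (1,0,y); (2,1,x); (2,1,y); (2,3,x); (3,1,y)
branch 1 (rule r2):
nodes: 2:q, 3:q
edges: (2,3,x)
branch 2 (rule r3):
nodes: 0:p, 1:q, 2:q, 3:q, 4:q, 5:q
edges: (0,1,y); (1,0,x); (1,0,y); (2,1,x); (2,1,y); (2,3,x)
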